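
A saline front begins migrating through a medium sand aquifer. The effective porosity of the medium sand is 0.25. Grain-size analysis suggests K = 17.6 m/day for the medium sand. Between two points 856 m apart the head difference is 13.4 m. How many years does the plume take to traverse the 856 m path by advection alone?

Hydraulic gradient i = Δh / L = 13.4 / 856 = 0.01565.
Darcy flux q = K · i = 17.60 × 0.01565 = 0.2755 m/day.
Seepage velocity v = q / n_e = 0.2755 / 0.25 = 1.102 m/day.
Travel time t = L / v = 856 / 1.102 = 776.7 days = 2.127 years.

2.13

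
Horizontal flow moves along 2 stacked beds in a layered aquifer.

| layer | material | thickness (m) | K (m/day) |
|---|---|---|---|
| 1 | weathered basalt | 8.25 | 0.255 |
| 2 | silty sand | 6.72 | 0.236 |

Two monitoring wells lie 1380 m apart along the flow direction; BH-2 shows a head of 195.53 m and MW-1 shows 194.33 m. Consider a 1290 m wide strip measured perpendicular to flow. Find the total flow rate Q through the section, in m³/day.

4.14

Flow is parallel to layering, so each bed carries its own Darcy discharge and the transmissivities add.
Σ(K_i·b_i) = 0.255×8.25 + 0.236×6.72 = 3.690 m²/day.
Hydraulic gradient i = (195.53 − 194.33) / 1380 = 1.2 / 1380 = 0.0008696.
Q = Σ(K_i·b_i) · W · i = 3.690 × 1290 × 0.0008696 = 4.139 m³/day.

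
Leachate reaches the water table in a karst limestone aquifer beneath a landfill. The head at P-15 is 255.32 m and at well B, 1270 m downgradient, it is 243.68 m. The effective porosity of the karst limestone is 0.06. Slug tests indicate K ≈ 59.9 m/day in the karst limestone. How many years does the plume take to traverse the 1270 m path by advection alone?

0.380

Hydraulic gradient i = (255.32 − 243.68) / 1270 = 11.64 / 1270 = 0.009165.
Darcy flux q = K · i = 59.90 × 0.009165 = 0.5490 m/day.
Seepage velocity v = q / n_e = 0.5490 / 0.06 = 9.150 m/day.
Travel time t = L / v = 1270 / 9.150 = 138.8 days = 0.3800 years.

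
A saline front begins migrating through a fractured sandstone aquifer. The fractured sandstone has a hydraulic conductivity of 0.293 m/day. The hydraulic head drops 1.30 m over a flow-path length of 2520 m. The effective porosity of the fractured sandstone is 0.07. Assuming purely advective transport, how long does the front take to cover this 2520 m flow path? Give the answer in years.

Hydraulic gradient i = Δh / L = 1.30 / 2520 = 0.0005159.
Darcy flux q = K · i = 0.2930 × 0.0005159 = 0.0001512 m/day.
Seepage velocity v = q / n_e = 0.0001512 / 0.07 = 0.002159 m/day.
Travel time t = L / v = 2520 / 0.002159 = 1.167e+06 days = 3195 years.

3200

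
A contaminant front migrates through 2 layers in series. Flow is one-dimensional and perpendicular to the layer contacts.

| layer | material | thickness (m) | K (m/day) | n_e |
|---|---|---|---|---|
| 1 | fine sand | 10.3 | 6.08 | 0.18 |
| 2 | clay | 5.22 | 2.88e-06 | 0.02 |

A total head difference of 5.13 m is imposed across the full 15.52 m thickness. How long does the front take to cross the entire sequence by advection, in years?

With flow normal to the layers, continuity requires the same specific discharge q through every layer.
Σ(b_i/K_i) = 10.3/6.08 + 5.22/2.88e-06 = 1.813e+06 d.
q = Δh / Σ(b_i/K_i) = 5.13 / 1.813e+06 = 2.830e-06 m/day.
In each layer the seepage velocity is v_i = q/n_i, so the layer transit time is t_i = b_i·n_i / q:
  layer 1 (fine sand): t_1 = 10.3 × 0.18 / 2.830e-06 = 6.550e+05 d
  layer 2 (clay): t_2 = 5.22 × 0.02 / 2.830e-06 = 36886 d
Total t = Σ t_i = 6.919e+05 days = 1894 years.

1890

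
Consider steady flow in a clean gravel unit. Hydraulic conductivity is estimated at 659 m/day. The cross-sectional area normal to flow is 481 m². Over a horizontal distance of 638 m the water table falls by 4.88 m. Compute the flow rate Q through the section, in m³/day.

2420

Hydraulic gradient i = Δh / L = 4.88 / 638 = 0.007649.
Darcy's law: Q = K · A · i = 659.0 × 481.0 × 0.007649 = 2425 m³/day.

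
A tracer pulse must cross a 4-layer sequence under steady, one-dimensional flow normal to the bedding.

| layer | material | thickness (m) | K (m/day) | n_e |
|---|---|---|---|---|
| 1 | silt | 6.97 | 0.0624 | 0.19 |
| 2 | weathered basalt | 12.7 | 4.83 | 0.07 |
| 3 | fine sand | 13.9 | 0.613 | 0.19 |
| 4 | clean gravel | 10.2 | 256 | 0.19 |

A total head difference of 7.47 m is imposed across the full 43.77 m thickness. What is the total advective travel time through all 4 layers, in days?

With flow normal to the layers, continuity requires the same specific discharge q through every layer.
Σ(b_i/K_i) = 6.97/0.0624 + 12.7/4.83 + 13.9/0.613 + 10.2/256 = 137.0 d.
q = Δh / Σ(b_i/K_i) = 7.47 / 137.0 = 0.05451 m/day.
In each layer the seepage velocity is v_i = q/n_i, so the layer transit time is t_i = b_i·n_i / q:
  layer 1 (silt): t_1 = 6.97 × 0.19 / 0.05451 = 24.30 d
  layer 2 (weathered basalt): t_2 = 12.7 × 0.07 / 0.05451 = 16.31 d
  layer 3 (fine sand): t_3 = 13.9 × 0.19 / 0.05451 = 48.45 d
  layer 4 (clean gravel): t_4 = 10.2 × 0.19 / 0.05451 = 35.55 d
Total t = Σ t_i = 124.6 days.

125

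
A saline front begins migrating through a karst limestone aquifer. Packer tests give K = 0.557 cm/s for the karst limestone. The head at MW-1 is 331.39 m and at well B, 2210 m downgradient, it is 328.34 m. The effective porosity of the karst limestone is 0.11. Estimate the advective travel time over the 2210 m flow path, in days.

Convert K: 0.557 cm/s × 864 = 481.2 m/day.
Hydraulic gradient i = (331.39 − 328.34) / 2210 = 3.05 / 2210 = 0.001380.
Darcy flux q = K · i = 481.2 × 0.001380 = 0.6642 m/day.
Seepage velocity v = q / n_e = 0.6642 / 0.11 = 6.038 m/day.
Travel time t = L / v = 2210 / 6.038 = 366.0 days.

366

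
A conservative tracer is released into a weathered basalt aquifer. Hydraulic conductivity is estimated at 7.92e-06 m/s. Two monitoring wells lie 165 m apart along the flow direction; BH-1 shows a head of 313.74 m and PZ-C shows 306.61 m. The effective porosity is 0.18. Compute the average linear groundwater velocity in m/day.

0.164

Convert K: 7.92e-06 m/s × 86400 = 0.6843 m/day.
Hydraulic gradient i = (313.74 − 306.61) / 165 = 7.13 / 165 = 0.04321.
Darcy flux q = K · i = 0.6843 × 0.04321 = 0.02957 m/day.
Seepage velocity v = q / n_e = 0.02957 / 0.18 = 0.1643 m/day.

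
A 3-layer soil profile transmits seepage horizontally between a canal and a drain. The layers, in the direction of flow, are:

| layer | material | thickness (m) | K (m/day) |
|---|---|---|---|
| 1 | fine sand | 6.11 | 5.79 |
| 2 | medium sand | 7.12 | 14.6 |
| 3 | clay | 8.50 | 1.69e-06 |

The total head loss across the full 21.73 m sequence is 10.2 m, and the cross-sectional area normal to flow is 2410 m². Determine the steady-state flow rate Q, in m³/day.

Flow is perpendicular to layering, so the layers act in series and the equivalent K is the thickness-weighted harmonic mean.
Total thickness L = 6.11 + 7.12 + 8.50 = 21.73 m.
Σ(b_i/K_i) = 6.11/5.79 + 7.12/14.6 + 8.50/1.69e-06 = 5.030e+06 d.
K_eq = L / Σ(b_i/K_i) = 21.73 / 5.030e+06 = 4.320e-06 m/day.
Q = K_eq · A · (Δh/L) = 4.320e-06 × 2410 × (10.2/21.73) = 0.004887 m³/day.

0.00489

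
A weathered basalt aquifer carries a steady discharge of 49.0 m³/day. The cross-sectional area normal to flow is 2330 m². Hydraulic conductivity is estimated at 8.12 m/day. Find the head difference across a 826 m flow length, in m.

2.14

From Q = K·A·i, i = Q / (K·A) = 49.0 / (8.120 × 2330) = 0.002590.
Head loss Δh = i · L = 0.002590 × 826 = 2.139 m.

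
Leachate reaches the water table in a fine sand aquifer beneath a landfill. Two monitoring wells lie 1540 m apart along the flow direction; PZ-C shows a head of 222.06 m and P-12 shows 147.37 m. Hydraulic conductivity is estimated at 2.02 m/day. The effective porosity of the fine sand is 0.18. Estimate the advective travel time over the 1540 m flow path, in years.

Hydraulic gradient i = (222.06 − 147.37) / 1540 = 74.69 / 1540 = 0.04850.
Darcy flux q = K · i = 2.020 × 0.04850 = 0.09797 m/day.
Seepage velocity v = q / n_e = 0.09797 / 0.18 = 0.5443 m/day.
Travel time t = L / v = 1540 / 0.5443 = 2829 days = 7.747 years.

7.75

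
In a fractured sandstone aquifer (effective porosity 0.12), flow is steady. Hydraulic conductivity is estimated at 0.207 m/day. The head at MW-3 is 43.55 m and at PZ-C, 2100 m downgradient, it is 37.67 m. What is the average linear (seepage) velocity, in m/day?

Hydraulic gradient i = (43.55 − 37.67) / 2100 = 5.88 / 2100 = 0.002800.
Darcy flux q = K · i = 0.2070 × 0.002800 = 0.0005796 m/day.
Seepage velocity v = q / n_e = 0.0005796 / 0.12 = 0.004830 m/day.

0.00483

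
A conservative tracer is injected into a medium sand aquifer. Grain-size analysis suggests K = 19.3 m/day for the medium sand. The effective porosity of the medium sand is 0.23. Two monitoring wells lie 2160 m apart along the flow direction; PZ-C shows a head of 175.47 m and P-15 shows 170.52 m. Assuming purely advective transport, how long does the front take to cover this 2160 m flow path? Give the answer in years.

Hydraulic gradient i = (175.47 − 170.52) / 2160 = 4.95 / 2160 = 0.002292.
Darcy flux q = K · i = 19.30 × 0.002292 = 0.04423 m/day.
Seepage velocity v = q / n_e = 0.04423 / 0.23 = 0.1923 m/day.
Travel time t = L / v = 2160 / 0.1923 = 11232 days = 30.75 years.

30.8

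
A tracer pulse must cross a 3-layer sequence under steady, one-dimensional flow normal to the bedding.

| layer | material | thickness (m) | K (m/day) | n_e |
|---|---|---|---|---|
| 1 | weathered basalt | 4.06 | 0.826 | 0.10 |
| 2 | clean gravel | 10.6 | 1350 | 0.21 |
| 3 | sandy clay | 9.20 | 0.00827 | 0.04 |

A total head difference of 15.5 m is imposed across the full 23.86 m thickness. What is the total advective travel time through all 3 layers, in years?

With flow normal to the layers, continuity requires the same specific discharge q through every layer.
Σ(b_i/K_i) = 4.06/0.826 + 10.6/1350 + 9.20/0.00827 = 1117 d.
q = Δh / Σ(b_i/K_i) = 15.5 / 1117 = 0.01387 m/day.
In each layer the seepage velocity is v_i = q/n_i, so the layer transit time is t_i = b_i·n_i / q:
  layer 1 (weathered basalt): t_1 = 4.06 × 0.10 / 0.01387 = 29.27 d
  layer 2 (clean gravel): t_2 = 10.6 × 0.21 / 0.01387 = 160.5 d
  layer 3 (sandy clay): t_3 = 9.20 × 0.04 / 0.01387 = 26.53 d
Total t = Σ t_i = 216.3 days = 0.5921 years.

0.592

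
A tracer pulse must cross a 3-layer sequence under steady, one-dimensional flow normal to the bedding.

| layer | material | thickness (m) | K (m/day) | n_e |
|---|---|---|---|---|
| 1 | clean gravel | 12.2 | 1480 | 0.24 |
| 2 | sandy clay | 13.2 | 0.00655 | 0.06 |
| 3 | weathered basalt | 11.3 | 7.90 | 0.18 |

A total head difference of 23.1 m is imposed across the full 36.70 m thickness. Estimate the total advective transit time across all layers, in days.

502

With flow normal to the layers, continuity requires the same specific discharge q through every layer.
Σ(b_i/K_i) = 12.2/1480 + 13.2/0.00655 + 11.3/7.90 = 2017 d.
q = Δh / Σ(b_i/K_i) = 23.1 / 2017 = 0.01145 m/day.
In each layer the seepage velocity is v_i = q/n_i, so the layer transit time is t_i = b_i·n_i / q:
  layer 1 (clean gravel): t_1 = 12.2 × 0.24 / 0.01145 = 255.6 d
  layer 2 (sandy clay): t_2 = 13.2 × 0.06 / 0.01145 = 69.14 d
  layer 3 (weathered basalt): t_3 = 11.3 × 0.18 / 0.01145 = 177.6 d
Total t = Σ t_i = 502.3 days.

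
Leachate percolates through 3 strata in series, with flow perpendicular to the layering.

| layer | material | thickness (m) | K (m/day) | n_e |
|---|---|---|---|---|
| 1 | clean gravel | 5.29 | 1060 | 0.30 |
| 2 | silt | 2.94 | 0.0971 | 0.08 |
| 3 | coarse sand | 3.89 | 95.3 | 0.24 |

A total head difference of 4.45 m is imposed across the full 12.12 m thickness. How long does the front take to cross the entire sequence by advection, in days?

18.8

With flow normal to the layers, continuity requires the same specific discharge q through every layer.
Σ(b_i/K_i) = 5.29/1060 + 2.94/0.0971 + 3.89/95.3 = 30.32 d.
q = Δh / Σ(b_i/K_i) = 4.45 / 30.32 = 0.1467 m/day.
In each layer the seepage velocity is v_i = q/n_i, so the layer transit time is t_i = b_i·n_i / q:
  layer 1 (clean gravel): t_1 = 5.29 × 0.30 / 0.1467 = 10.81 d
  layer 2 (silt): t_2 = 2.94 × 0.08 / 0.1467 = 1.603 d
  layer 3 (coarse sand): t_3 = 3.89 × 0.24 / 0.1467 = 6.362 d
Total t = Σ t_i = 18.78 days.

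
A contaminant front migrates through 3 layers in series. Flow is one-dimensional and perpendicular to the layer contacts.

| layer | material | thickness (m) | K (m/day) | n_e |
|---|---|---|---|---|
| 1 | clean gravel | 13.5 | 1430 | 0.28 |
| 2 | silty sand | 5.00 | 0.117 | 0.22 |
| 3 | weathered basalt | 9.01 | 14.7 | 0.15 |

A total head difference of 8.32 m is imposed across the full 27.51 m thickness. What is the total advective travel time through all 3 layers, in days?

32.5

With flow normal to the layers, continuity requires the same specific discharge q through every layer.
Σ(b_i/K_i) = 13.5/1430 + 5.00/0.117 + 9.01/14.7 = 43.36 d.
q = Δh / Σ(b_i/K_i) = 8.32 / 43.36 = 0.1919 m/day.
In each layer the seepage velocity is v_i = q/n_i, so the layer transit time is t_i = b_i·n_i / q:
  layer 1 (clean gravel): t_1 = 13.5 × 0.28 / 0.1919 = 19.70 d
  layer 2 (silty sand): t_2 = 5.00 × 0.22 / 0.1919 = 5.732 d
  layer 3 (weathered basalt): t_3 = 9.01 × 0.15 / 0.1919 = 7.043 d
Total t = Σ t_i = 32.47 days.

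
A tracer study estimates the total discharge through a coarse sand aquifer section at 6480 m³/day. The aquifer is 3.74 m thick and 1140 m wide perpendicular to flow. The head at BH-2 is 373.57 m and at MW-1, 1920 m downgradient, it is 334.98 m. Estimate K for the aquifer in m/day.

Cross-sectional area A = 1140 × 3.74 = 4264 m².
Hydraulic gradient i = (373.57 − 334.98) / 1920 = 38.59 / 1920 = 0.02010.
From Q = K·A·i, K = Q / (A·i) = 6480 / (4264 × 0.02010) = 75.62 m/day.

75.6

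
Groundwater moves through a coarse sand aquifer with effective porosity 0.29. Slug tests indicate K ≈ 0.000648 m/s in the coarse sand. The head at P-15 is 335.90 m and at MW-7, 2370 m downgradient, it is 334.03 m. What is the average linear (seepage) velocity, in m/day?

Convert K: 0.000648 m/s × 86400 = 55.99 m/day.
Hydraulic gradient i = (335.90 − 334.03) / 2370 = 1.87 / 2370 = 0.0007890.
Darcy flux q = K · i = 55.99 × 0.0007890 = 0.04418 m/day.
Seepage velocity v = q / n_e = 0.04418 / 0.29 = 0.1523 m/day.

0.152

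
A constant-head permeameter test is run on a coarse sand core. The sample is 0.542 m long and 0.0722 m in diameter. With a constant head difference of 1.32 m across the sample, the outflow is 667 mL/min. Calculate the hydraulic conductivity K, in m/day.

96.3

Cross-sectional area A = π·(d/2)² = π × (0.0722/2)² = 0.004094 m².
Convert discharge: 667 mL/min = 1.112e-05 m³/s.
Darcy's law rearranged: K = Q·L / (A·Δh) = 1.112e-05 × 0.542 / (0.004094 × 1.32) = 0.001115 m/s = 96.33 m/day.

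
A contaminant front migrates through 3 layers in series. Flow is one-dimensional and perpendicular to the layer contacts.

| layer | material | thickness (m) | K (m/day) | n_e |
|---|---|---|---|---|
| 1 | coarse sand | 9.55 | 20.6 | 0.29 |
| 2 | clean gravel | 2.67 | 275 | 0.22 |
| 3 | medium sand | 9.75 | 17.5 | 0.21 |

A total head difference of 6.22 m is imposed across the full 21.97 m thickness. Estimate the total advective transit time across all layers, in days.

With flow normal to the layers, continuity requires the same specific discharge q through every layer.
Σ(b_i/K_i) = 9.55/20.6 + 2.67/275 + 9.75/17.5 = 1.030 d.
q = Δh / Σ(b_i/K_i) = 6.22 / 1.030 = 6.036 m/day.
In each layer the seepage velocity is v_i = q/n_i, so the layer transit time is t_i = b_i·n_i / q:
  layer 1 (coarse sand): t_1 = 9.55 × 0.29 / 6.036 = 0.4588 d
  layer 2 (clean gravel): t_2 = 2.67 × 0.22 / 6.036 = 0.09731 d
  layer 3 (medium sand): t_3 = 9.75 × 0.21 / 6.036 = 0.3392 d
Total t = Σ t_i = 0.8953 days.

0.895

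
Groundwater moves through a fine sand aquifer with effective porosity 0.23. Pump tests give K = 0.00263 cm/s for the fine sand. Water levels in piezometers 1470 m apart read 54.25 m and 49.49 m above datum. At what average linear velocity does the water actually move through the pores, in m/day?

Convert K: 0.00263 cm/s × 864 = 2.272 m/day.
Hydraulic gradient i = (54.25 − 49.49) / 1470 = 4.76 / 1470 = 0.003238.
Darcy flux q = K · i = 2.272 × 0.003238 = 0.007358 m/day.
Seepage velocity v = q / n_e = 0.007358 / 0.23 = 0.03199 m/day.

0.0320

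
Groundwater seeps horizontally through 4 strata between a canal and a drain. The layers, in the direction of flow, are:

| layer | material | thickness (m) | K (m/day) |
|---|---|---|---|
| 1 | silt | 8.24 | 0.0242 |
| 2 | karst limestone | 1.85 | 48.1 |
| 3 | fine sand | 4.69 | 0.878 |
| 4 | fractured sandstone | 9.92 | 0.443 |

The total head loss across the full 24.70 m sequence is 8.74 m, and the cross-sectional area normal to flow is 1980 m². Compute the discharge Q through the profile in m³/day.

47.0

Flow is perpendicular to layering, so the layers act in series and the equivalent K is the thickness-weighted harmonic mean.
Total thickness L = 8.24 + 1.85 + 4.69 + 9.92 = 24.70 m.
Σ(b_i/K_i) = 8.24/0.0242 + 1.85/48.1 + 4.69/0.878 + 9.92/0.443 = 368.3 d.
K_eq = L / Σ(b_i/K_i) = 24.70 / 368.3 = 0.06707 m/day.
Q = K_eq · A · (Δh/L) = 0.06707 × 1980 × (8.74/24.70) = 46.99 m³/day.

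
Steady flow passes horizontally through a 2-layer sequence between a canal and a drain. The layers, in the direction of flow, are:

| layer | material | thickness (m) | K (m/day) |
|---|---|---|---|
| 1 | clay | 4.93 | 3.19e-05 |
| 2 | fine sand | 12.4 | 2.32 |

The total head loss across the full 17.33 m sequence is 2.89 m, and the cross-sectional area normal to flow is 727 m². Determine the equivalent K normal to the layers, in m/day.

Flow is perpendicular to layering, so the layers act in series and the equivalent K is the thickness-weighted harmonic mean.
Total thickness L = 4.93 + 12.4 = 17.33 m.
Σ(b_i/K_i) = 4.93/3.19e-05 + 12.4/2.32 = 1.546e+05 d.
K_eq = L / Σ(b_i/K_i) = 17.33 / 1.546e+05 = 0.0001121 m/day.

0.000112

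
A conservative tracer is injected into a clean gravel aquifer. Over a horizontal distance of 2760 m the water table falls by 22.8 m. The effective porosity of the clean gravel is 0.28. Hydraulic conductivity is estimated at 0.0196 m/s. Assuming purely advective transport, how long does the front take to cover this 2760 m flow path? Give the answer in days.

Convert K: 0.0196 m/s × 86400 = 1693 m/day.
Hydraulic gradient i = Δh / L = 22.8 / 2760 = 0.008261.
Darcy flux q = K · i = 1693 × 0.008261 = 13.99 m/day.
Seepage velocity v = q / n_e = 13.99 / 0.28 = 49.96 m/day.
Travel time t = L / v = 2760 / 49.96 = 55.24 days.

55.2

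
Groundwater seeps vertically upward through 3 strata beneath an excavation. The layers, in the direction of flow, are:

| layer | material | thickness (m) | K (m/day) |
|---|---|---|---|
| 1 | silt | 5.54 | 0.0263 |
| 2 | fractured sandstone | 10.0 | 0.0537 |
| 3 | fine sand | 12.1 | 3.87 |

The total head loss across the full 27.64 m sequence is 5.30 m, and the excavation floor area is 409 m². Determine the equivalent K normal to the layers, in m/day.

Flow is perpendicular to layering, so the layers act in series and the equivalent K is the thickness-weighted harmonic mean.
Total thickness L = 5.54 + 10.0 + 12.1 = 27.64 m.
Σ(b_i/K_i) = 5.54/0.0263 + 10.0/0.0537 + 12.1/3.87 = 400.0 d.
K_eq = L / Σ(b_i/K_i) = 27.64 / 400.0 = 0.06910 m/day.

0.0691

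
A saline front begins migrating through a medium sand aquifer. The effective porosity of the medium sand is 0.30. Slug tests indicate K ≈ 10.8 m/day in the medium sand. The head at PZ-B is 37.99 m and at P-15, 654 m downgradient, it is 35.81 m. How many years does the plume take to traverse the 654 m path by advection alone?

Hydraulic gradient i = (37.99 − 35.81) / 654 = 2.18 / 654 = 0.003333.
Darcy flux q = K · i = 10.80 × 0.003333 = 0.03600 m/day.
Seepage velocity v = q / n_e = 0.03600 / 0.30 = 0.1200 m/day.
Travel time t = L / v = 654 / 0.1200 = 5450 days = 14.92 years.

14.9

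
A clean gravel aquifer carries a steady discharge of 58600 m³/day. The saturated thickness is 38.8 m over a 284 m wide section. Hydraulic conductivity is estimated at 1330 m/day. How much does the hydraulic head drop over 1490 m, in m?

Cross-sectional area A = 284 × 38.8 = 11019 m².
From Q = K·A·i, i = Q / (K·A) = 58600 / (1330 × 11019) = 0.003998.
Head loss Δh = i · L = 0.003998 × 1490 = 5.958 m.

5.96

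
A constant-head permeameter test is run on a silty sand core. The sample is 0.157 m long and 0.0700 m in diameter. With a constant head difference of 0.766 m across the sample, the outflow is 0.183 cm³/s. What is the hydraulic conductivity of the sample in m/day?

Cross-sectional area A = π·(d/2)² = π × (0.0700/2)² = 0.003848 m².
Convert discharge: 0.183 cm³/s = 1.830e-07 m³/s.
Darcy's law rearranged: K = Q·L / (A·Δh) = 1.830e-07 × 0.157 / (0.003848 × 0.766) = 9.746e-06 m/s = 0.8421 m/day.

0.842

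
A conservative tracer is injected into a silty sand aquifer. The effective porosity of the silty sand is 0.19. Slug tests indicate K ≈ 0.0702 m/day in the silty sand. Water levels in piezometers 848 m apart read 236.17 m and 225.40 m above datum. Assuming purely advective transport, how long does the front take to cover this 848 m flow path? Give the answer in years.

Hydraulic gradient i = (236.17 − 225.40) / 848 = 10.77 / 848 = 0.01270.
Darcy flux q = K · i = 0.07020 × 0.01270 = 0.0008916 m/day.
Seepage velocity v = q / n_e = 0.0008916 / 0.19 = 0.004692 m/day.
Travel time t = L / v = 848 / 0.004692 = 1.807e+05 days = 494.8 years.

495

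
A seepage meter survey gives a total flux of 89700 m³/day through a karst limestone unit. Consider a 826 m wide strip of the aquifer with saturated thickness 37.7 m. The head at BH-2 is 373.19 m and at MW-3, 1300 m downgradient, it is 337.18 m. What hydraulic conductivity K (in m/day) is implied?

104

Cross-sectional area A = 826 × 37.7 = 31140 m².
Hydraulic gradient i = (373.19 − 337.18) / 1300 = 36.01 / 1300 = 0.02770.
From Q = K·A·i, K = Q / (A·i) = 89700 / (31140 × 0.02770) = 104.0 m/day.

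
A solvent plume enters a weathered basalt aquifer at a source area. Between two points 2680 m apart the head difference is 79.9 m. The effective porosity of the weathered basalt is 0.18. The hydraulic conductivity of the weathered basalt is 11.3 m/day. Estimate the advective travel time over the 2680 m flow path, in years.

3.92

Hydraulic gradient i = Δh / L = 79.9 / 2680 = 0.02981.
Darcy flux q = K · i = 11.30 × 0.02981 = 0.3369 m/day.
Seepage velocity v = q / n_e = 0.3369 / 0.18 = 1.872 m/day.
Travel time t = L / v = 2680 / 1.872 = 1432 days = 3.920 years.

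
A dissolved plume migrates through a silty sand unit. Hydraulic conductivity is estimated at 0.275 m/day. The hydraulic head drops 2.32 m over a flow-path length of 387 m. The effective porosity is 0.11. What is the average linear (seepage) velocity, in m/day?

Hydraulic gradient i = Δh / L = 2.32 / 387 = 0.005995.
Darcy flux q = K · i = 0.2750 × 0.005995 = 0.001649 m/day.
Seepage velocity v = q / n_e = 0.001649 / 0.11 = 0.01499 m/day.

0.0150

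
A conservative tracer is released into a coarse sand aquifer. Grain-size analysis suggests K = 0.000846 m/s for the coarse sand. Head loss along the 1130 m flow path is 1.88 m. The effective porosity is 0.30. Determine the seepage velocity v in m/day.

Convert K: 0.000846 m/s × 86400 = 73.09 m/day.
Hydraulic gradient i = Δh / L = 1.88 / 1130 = 0.001664.
Darcy flux q = K · i = 73.09 × 0.001664 = 0.1216 m/day.
Seepage velocity v = q / n_e = 0.1216 / 0.30 = 0.4054 m/day.

0.405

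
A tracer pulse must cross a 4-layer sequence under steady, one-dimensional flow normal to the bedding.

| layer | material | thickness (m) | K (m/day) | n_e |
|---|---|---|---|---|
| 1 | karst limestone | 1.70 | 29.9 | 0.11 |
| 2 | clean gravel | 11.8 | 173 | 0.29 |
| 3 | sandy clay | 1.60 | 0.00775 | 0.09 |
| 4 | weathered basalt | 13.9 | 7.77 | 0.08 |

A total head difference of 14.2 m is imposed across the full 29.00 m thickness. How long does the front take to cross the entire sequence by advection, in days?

With flow normal to the layers, continuity requires the same specific discharge q through every layer.
Σ(b_i/K_i) = 1.70/29.9 + 11.8/173 + 1.60/0.00775 + 13.9/7.77 = 208.4 d.
q = Δh / Σ(b_i/K_i) = 14.2 / 208.4 = 0.06815 m/day.
In each layer the seepage velocity is v_i = q/n_i, so the layer transit time is t_i = b_i·n_i / q:
  layer 1 (karst limestone): t_1 = 1.70 × 0.11 / 0.06815 = 2.744 d
  layer 2 (clean gravel): t_2 = 11.8 × 0.29 / 0.06815 = 50.21 d
  layer 3 (sandy clay): t_3 = 1.60 × 0.09 / 0.06815 = 2.113 d
  layer 4 (weathered basalt): t_4 = 13.9 × 0.08 / 0.06815 = 16.32 d
Total t = Σ t_i = 71.39 days.

71.4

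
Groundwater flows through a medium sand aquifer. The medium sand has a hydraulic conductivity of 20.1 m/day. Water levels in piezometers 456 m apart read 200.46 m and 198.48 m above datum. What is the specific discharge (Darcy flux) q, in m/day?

0.0873

Hydraulic gradient i = (200.46 − 198.48) / 456 = 1.98 / 456 = 0.004342.
Specific discharge q = K · i = 20.10 × 0.004342 = 0.08728 m/day.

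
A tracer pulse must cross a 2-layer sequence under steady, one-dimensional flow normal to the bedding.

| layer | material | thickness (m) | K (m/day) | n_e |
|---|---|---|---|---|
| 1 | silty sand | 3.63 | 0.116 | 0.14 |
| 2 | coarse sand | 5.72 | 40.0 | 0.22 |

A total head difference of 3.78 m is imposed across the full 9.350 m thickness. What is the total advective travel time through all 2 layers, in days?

14.7

With flow normal to the layers, continuity requires the same specific discharge q through every layer.
Σ(b_i/K_i) = 3.63/0.116 + 5.72/40.0 = 31.44 d.
q = Δh / Σ(b_i/K_i) = 3.78 / 31.44 = 0.1202 m/day.
In each layer the seepage velocity is v_i = q/n_i, so the layer transit time is t_i = b_i·n_i / q:
  layer 1 (silty sand): t_1 = 3.63 × 0.14 / 0.1202 = 4.226 d
  layer 2 (coarse sand): t_2 = 5.72 × 0.22 / 0.1202 = 10.47 d
Total t = Σ t_i = 14.69 days.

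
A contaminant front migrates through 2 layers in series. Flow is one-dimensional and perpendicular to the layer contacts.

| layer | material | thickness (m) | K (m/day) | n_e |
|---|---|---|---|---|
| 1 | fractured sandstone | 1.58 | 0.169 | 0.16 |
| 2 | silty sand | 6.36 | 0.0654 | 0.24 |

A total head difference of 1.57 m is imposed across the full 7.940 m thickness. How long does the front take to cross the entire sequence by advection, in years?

With flow normal to the layers, continuity requires the same specific discharge q through every layer.
Σ(b_i/K_i) = 1.58/0.169 + 6.36/0.0654 = 106.6 d.
q = Δh / Σ(b_i/K_i) = 1.57 / 106.6 = 0.01473 m/day.
In each layer the seepage velocity is v_i = q/n_i, so the layer transit time is t_i = b_i·n_i / q:
  layer 1 (fractured sandstone): t_1 = 1.58 × 0.16 / 0.01473 = 17.16 d
  layer 2 (silty sand): t_2 = 6.36 × 0.24 / 0.01473 = 103.6 d
Total t = Σ t_i = 120.8 days = 0.3307 years.

0.331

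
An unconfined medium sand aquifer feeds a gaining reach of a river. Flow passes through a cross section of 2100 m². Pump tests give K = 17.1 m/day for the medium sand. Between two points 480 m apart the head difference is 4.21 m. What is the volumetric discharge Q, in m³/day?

315

Hydraulic gradient i = Δh / L = 4.21 / 480 = 0.008771.
Darcy's law: Q = K · A · i = 17.10 × 2100 × 0.008771 = 315.0 m³/day.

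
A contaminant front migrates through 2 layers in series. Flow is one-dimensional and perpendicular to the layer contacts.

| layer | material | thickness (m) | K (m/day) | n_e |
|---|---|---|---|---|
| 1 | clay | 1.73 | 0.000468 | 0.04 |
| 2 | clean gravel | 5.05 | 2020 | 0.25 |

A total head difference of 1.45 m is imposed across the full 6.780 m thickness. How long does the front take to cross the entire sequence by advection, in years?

9.29

With flow normal to the layers, continuity requires the same specific discharge q through every layer.
Σ(b_i/K_i) = 1.73/0.000468 + 5.05/2020 = 3697 d.
q = Δh / Σ(b_i/K_i) = 1.45 / 3697 = 0.0003923 m/day.
In each layer the seepage velocity is v_i = q/n_i, so the layer transit time is t_i = b_i·n_i / q:
  layer 1 (clay): t_1 = 1.73 × 0.04 / 0.0003923 = 176.4 d
  layer 2 (clean gravel): t_2 = 5.05 × 0.25 / 0.0003923 = 3219 d
Total t = Σ t_i = 3395 days = 9.295 years.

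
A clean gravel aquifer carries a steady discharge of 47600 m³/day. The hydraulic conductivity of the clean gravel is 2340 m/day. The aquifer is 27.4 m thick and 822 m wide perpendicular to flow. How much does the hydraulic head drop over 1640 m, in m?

1.48

Cross-sectional area A = 822 × 27.4 = 22523 m².
From Q = K·A·i, i = Q / (K·A) = 47600 / (2340 × 22523) = 0.0009032.
Head loss Δh = i · L = 0.0009032 × 1640 = 1.481 m.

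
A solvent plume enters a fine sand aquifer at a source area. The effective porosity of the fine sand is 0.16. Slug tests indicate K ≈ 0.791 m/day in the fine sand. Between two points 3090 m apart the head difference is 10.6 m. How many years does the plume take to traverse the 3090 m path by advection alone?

Hydraulic gradient i = Δh / L = 10.6 / 3090 = 0.003430.
Darcy flux q = K · i = 0.7910 × 0.003430 = 0.002713 m/day.
Seepage velocity v = q / n_e = 0.002713 / 0.16 = 0.01696 m/day.
Travel time t = L / v = 3090 / 0.01696 = 1.822e+05 days = 498.8 years.

499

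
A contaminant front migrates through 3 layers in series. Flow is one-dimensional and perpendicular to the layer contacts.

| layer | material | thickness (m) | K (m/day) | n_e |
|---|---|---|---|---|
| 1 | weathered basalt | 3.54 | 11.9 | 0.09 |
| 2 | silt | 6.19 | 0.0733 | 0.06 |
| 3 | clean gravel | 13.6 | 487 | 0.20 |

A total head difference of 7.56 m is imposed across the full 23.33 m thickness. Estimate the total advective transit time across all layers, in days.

With flow normal to the layers, continuity requires the same specific discharge q through every layer.
Σ(b_i/K_i) = 3.54/11.9 + 6.19/0.0733 + 13.6/487 = 84.77 d.
q = Δh / Σ(b_i/K_i) = 7.56 / 84.77 = 0.08918 m/day.
In each layer the seepage velocity is v_i = q/n_i, so the layer transit time is t_i = b_i·n_i / q:
  layer 1 (weathered basalt): t_1 = 3.54 × 0.09 / 0.08918 = 3.573 d
  layer 2 (silt): t_2 = 6.19 × 0.06 / 0.08918 = 4.165 d
  layer 3 (clean gravel): t_3 = 13.6 × 0.20 / 0.08918 = 30.50 d
Total t = Σ t_i = 38.24 days.

38.2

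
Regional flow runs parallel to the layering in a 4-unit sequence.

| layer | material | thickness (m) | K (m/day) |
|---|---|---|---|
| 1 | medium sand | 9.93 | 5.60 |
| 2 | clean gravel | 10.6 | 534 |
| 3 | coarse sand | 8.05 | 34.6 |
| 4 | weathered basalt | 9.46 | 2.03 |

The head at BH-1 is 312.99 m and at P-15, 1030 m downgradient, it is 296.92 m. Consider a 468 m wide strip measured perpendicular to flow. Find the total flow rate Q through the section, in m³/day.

43900

Flow is parallel to layering, so each bed carries its own Darcy discharge and the transmissivities add.
Σ(K_i·b_i) = 5.60×9.93 + 534×10.6 + 34.6×8.05 + 2.03×9.46 = 6014 m²/day.
Hydraulic gradient i = (312.99 − 296.92) / 1030 = 16.07 / 1030 = 0.01560.
Q = Σ(K_i·b_i) · W · i = 6014 × 468 × 0.01560 = 43911 m³/day.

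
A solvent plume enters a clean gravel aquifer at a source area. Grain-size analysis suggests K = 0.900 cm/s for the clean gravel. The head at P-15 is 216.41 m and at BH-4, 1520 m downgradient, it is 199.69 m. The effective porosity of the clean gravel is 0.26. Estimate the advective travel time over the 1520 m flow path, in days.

46.2

Convert K: 0.900 cm/s × 864 = 777.6 m/day.
Hydraulic gradient i = (216.41 − 199.69) / 1520 = 16.72 / 1520 = 0.01100.
Darcy flux q = K · i = 777.6 × 0.01100 = 8.554 m/day.
Seepage velocity v = q / n_e = 8.554 / 0.26 = 32.90 m/day.
Travel time t = L / v = 1520 / 32.90 = 46.20 days.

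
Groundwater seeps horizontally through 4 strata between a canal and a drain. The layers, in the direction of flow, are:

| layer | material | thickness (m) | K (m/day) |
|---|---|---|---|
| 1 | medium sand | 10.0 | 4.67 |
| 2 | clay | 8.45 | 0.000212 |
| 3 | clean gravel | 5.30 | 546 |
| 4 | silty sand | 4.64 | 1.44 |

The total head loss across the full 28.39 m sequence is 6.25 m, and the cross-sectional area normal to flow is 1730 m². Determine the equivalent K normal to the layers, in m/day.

Flow is perpendicular to layering, so the layers act in series and the equivalent K is the thickness-weighted harmonic mean.
Total thickness L = 10.0 + 8.45 + 5.30 + 4.64 = 28.39 m.
Σ(b_i/K_i) = 10.0/4.67 + 8.45/0.000212 + 5.30/546 + 4.64/1.44 = 39864 d.
K_eq = L / Σ(b_i/K_i) = 28.39 / 39864 = 0.0007122 m/day.

0.000712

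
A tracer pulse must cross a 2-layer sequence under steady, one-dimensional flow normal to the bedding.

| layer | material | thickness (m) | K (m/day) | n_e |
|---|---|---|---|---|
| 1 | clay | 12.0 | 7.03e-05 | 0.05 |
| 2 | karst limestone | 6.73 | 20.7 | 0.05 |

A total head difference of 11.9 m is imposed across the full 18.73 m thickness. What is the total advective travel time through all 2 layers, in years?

With flow normal to the layers, continuity requires the same specific discharge q through every layer.
Σ(b_i/K_i) = 12.0/7.03e-05 + 6.73/20.7 = 1.707e+05 d.
q = Δh / Σ(b_i/K_i) = 11.9 / 1.707e+05 = 6.971e-05 m/day.
In each layer the seepage velocity is v_i = q/n_i, so the layer transit time is t_i = b_i·n_i / q:
  layer 1 (clay): t_1 = 12.0 × 0.05 / 6.971e-05 = 8607 d
  layer 2 (karst limestone): t_2 = 6.73 × 0.05 / 6.971e-05 = 4827 d
Total t = Σ t_i = 13433 days = 36.78 years.

36.8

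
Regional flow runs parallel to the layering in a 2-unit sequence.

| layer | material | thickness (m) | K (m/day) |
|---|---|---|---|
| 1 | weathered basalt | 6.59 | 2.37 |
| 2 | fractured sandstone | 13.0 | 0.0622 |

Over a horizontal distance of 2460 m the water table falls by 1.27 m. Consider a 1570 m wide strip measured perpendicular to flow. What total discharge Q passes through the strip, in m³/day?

Flow is parallel to layering, so each bed carries its own Darcy discharge and the transmissivities add.
Σ(K_i·b_i) = 2.37×6.59 + 0.0622×13.0 = 16.43 m²/day.
Hydraulic gradient i = Δh / L = 1.27 / 2460 = 0.0005163.
Q = Σ(K_i·b_i) · W · i = 16.43 × 1570 × 0.0005163 = 13.31 m³/day.

13.3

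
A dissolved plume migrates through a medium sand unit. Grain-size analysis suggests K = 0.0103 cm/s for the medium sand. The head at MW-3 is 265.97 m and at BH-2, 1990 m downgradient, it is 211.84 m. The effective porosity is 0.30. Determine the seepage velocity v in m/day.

Convert K: 0.0103 cm/s × 864 = 8.899 m/day.
Hydraulic gradient i = (265.97 − 211.84) / 1990 = 54.13 / 1990 = 0.02720.
Darcy flux q = K · i = 8.899 × 0.02720 = 0.2421 m/day.
Seepage velocity v = q / n_e = 0.2421 / 0.30 = 0.8069 m/day.

0.807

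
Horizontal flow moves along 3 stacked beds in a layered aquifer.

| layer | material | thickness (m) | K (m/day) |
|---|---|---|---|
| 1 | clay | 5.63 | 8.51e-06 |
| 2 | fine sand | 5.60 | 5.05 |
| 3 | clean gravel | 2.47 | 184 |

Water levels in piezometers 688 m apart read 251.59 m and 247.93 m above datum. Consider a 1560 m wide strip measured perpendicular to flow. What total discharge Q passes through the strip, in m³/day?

4010

Flow is parallel to layering, so each bed carries its own Darcy discharge and the transmissivities add.
Σ(K_i·b_i) = 8.51e-06×5.63 + 5.05×5.60 + 184×2.47 = 482.8 m²/day.
Hydraulic gradient i = (251.59 − 247.93) / 688 = 3.66 / 688 = 0.005320.
Q = Σ(K_i·b_i) · W · i = 482.8 × 1560 × 0.005320 = 4006 m³/day.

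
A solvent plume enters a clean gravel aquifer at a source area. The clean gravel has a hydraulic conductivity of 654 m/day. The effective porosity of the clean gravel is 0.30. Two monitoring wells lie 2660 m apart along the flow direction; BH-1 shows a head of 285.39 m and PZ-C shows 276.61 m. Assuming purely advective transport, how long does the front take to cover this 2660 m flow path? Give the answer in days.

Hydraulic gradient i = (285.39 − 276.61) / 2660 = 8.78 / 2660 = 0.003301.
Darcy flux q = K · i = 654.0 × 0.003301 = 2.159 m/day.
Seepage velocity v = q / n_e = 2.159 / 0.30 = 7.196 m/day.
Travel time t = L / v = 2660 / 7.196 = 369.7 days.

370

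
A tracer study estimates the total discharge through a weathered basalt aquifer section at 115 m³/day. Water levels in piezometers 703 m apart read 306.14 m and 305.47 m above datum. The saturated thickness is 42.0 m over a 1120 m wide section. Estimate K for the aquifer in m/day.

2.57

Cross-sectional area A = 1120 × 42.0 = 47040 m².
Hydraulic gradient i = (306.14 − 305.47) / 703 = 0.67 / 703 = 0.0009531.
From Q = K·A·i, K = Q / (A·i) = 115 / (47040 × 0.0009531) = 2.565 m/day.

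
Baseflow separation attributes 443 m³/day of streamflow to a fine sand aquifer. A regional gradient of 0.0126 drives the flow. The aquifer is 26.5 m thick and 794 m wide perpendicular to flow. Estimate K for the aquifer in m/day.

1.67

Cross-sectional area A = 794 × 26.5 = 21041 m².
Hydraulic gradient i = 0.0126.
From Q = K·A·i, K = Q / (A·i) = 443 / (21041 × 0.01260) = 1.671 m/day.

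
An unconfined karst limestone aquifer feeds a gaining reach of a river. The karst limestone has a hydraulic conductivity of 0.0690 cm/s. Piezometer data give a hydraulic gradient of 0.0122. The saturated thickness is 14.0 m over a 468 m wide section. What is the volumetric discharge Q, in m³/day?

4770

Convert K: 0.0690 cm/s × 864 = 59.62 m/day.
Cross-sectional area A = 468 × 14.0 = 6552 m².
Hydraulic gradient i = 0.0122.
Darcy's law: Q = K · A · i = 59.62 × 6552 × 0.01220 = 4765 m³/day.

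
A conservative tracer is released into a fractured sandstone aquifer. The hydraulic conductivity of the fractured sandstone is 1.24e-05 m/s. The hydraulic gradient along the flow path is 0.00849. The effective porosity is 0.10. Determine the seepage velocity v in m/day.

Convert K: 1.24e-05 m/s × 86400 = 1.071 m/day.
Hydraulic gradient i = 0.00849.
Darcy flux q = K · i = 1.071 × 0.008490 = 0.009096 m/day.
Seepage velocity v = q / n_e = 0.009096 / 0.10 = 0.09096 m/day.

0.0910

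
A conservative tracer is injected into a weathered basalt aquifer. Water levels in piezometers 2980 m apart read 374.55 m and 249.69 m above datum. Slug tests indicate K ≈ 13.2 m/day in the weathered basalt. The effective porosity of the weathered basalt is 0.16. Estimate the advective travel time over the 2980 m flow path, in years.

Hydraulic gradient i = (374.55 − 249.69) / 2980 = 124.86 / 2980 = 0.04190.
Darcy flux q = K · i = 13.20 × 0.04190 = 0.5531 m/day.
Seepage velocity v = q / n_e = 0.5531 / 0.16 = 3.457 m/day.
Travel time t = L / v = 2980 / 3.457 = 862.1 days = 2.360 years.

2.36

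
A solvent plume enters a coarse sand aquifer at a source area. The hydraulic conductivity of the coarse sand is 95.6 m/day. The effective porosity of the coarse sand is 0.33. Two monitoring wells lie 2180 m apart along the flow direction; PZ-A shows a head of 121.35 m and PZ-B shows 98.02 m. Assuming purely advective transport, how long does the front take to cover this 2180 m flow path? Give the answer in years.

1.93

Hydraulic gradient i = (121.35 − 98.02) / 2180 = 23.33 / 2180 = 0.01070.
Darcy flux q = K · i = 95.60 × 0.01070 = 1.023 m/day.
Seepage velocity v = q / n_e = 1.023 / 0.33 = 3.100 m/day.
Travel time t = L / v = 2180 / 3.100 = 703.2 days = 1.925 years.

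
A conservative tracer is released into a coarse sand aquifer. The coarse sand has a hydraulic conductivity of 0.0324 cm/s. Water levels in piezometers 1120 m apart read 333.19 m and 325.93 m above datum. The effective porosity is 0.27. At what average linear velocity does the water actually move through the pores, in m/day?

0.672

Convert K: 0.0324 cm/s × 864 = 27.99 m/day.
Hydraulic gradient i = (333.19 − 325.93) / 1120 = 7.26 / 1120 = 0.006482.
Darcy flux q = K · i = 27.99 × 0.006482 = 0.1815 m/day.
Seepage velocity v = q / n_e = 0.1815 / 0.27 = 0.6721 m/day.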